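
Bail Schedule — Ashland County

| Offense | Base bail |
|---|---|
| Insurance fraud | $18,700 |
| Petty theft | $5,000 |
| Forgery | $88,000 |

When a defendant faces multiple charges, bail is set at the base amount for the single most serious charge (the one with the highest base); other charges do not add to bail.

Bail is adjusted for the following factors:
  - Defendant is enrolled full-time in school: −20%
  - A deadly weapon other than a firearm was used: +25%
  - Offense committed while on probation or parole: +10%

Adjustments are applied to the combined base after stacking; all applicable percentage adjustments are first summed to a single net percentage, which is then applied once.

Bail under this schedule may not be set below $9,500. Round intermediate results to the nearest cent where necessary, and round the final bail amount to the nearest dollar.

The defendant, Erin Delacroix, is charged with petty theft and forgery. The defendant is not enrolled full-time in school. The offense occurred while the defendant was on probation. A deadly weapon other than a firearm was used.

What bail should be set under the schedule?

Base amounts from the schedule: petty theft $5,000; forgery $88,000.
Stacking rule: use the highest base only. Highest is forgery at $88,000. Combined base = $88,000.
Net percentage adjustment: +25% +10% = +35%. $88,000 × 1.35 = $118,800.
$118,800 is at or above the $9,500 minimum.

$118,800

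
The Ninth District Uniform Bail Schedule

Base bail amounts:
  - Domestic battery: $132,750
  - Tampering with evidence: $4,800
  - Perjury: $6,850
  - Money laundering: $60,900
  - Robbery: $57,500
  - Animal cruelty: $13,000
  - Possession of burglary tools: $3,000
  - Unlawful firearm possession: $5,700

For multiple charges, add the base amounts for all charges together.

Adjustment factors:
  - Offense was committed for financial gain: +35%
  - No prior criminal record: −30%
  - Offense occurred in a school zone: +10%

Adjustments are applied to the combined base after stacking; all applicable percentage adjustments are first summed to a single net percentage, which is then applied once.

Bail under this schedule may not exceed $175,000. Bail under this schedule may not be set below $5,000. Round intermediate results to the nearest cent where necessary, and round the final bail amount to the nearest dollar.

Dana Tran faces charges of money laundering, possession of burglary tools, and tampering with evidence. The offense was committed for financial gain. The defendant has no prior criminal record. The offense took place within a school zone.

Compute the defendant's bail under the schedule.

Base amounts from the schedule: money laundering $60,900; possession of burglary tools $3,000; tampering with evidence $4,800.
Stacking rule: sum of all bases. $60,900 + $3,000 + $4,800 = $68,700.
Net percentage adjustment: +35% −30% +10% = +15%. $68,700 × 1.15 = $79,005.
$79,005 is within the $175,000 maximum.
$79,005 is at or above the $5,000 minimum.

$79,005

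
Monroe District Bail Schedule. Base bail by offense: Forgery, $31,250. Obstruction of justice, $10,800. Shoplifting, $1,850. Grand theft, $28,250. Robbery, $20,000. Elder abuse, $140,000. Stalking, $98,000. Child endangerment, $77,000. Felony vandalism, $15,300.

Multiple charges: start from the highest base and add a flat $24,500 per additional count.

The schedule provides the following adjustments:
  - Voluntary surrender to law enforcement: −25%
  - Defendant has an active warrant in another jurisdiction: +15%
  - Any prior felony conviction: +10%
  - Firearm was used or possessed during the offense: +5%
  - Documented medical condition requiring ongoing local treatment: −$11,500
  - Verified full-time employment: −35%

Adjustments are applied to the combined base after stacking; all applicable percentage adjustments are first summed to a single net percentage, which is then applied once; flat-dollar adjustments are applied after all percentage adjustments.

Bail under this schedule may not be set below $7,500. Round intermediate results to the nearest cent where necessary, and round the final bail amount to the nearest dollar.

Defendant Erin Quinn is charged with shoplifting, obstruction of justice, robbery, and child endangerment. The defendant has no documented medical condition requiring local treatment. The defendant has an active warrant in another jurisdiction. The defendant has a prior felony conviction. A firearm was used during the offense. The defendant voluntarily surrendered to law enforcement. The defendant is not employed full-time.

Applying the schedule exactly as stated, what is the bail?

Base amounts from the schedule: shoplifting $1,850; obstruction of justice $10,800; robbery $20,000; child endangerment $77,000.
Stacking rule: highest base plus $24,500 per additional charge. Highest is child endangerment at $77,000; 3 additional charges → +$73,500. Combined base = $150,500.
Net percentage adjustment: −25% +15% +10% +5% = +5%. $150,500 × 1.05 = $158,025.
$158,025 is at or above the $7,500 minimum.

$158,025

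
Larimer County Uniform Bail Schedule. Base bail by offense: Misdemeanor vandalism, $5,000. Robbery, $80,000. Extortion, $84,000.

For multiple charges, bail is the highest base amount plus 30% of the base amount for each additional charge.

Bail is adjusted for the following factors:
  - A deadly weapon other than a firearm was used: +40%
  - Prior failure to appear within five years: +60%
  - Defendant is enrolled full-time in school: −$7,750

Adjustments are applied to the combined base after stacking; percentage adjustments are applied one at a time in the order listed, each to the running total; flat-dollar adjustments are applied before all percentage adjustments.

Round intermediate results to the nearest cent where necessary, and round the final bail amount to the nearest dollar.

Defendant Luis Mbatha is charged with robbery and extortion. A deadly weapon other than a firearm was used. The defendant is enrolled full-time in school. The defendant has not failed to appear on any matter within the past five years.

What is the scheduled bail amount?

Base amounts from the schedule: robbery $80,000; extortion $84,000.
Stacking rule: highest base plus 30% of each additional charge. Highest is extortion at $84,000. Additional: $80,000 × 30% = $24,000. Combined base = $84,000 + $24,000 = $108,000.
Defendant is enrolled full-time in school (−$7,750 flat): $108,000 − $7,750 = $100,250.
A deadly weapon other than a firearm was used (+40%): $100,250 × 1.4 = $140,350.

$140,350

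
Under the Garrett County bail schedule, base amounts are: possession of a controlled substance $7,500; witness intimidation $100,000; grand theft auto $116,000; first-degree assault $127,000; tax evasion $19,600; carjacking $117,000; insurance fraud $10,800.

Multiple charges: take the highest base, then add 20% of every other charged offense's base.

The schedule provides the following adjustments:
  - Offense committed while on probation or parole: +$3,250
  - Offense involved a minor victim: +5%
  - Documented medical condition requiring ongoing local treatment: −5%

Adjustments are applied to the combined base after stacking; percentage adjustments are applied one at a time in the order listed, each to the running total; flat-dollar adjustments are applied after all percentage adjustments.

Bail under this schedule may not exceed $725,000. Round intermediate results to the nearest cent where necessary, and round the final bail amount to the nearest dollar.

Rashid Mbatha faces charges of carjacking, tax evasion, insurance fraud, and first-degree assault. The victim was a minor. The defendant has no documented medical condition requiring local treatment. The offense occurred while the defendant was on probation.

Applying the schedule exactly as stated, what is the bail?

$167,554

Base amounts from the schedule: carjacking $117,000; tax evasion $19,600; insurance fraud $10,800; first-degree assault $127,000.
Stacking rule: highest base plus 20% of each additional charge. Highest is first-degree assault at $127,000. Additional: $117,000 × 20% = $23,400; $19,600 × 20% = $3,920; $10,800 × 20% = $2,160. Combined base = $127,000 + $29,480 = $156,480.
Offense involved a minor victim (+5%): $156,480 × 1.05 = $164,304.
Offense committed while on probation or parole (+$3,250 flat): $164,304 + $3,250 = $167,554.
$167,554 is within the $725,000 maximum.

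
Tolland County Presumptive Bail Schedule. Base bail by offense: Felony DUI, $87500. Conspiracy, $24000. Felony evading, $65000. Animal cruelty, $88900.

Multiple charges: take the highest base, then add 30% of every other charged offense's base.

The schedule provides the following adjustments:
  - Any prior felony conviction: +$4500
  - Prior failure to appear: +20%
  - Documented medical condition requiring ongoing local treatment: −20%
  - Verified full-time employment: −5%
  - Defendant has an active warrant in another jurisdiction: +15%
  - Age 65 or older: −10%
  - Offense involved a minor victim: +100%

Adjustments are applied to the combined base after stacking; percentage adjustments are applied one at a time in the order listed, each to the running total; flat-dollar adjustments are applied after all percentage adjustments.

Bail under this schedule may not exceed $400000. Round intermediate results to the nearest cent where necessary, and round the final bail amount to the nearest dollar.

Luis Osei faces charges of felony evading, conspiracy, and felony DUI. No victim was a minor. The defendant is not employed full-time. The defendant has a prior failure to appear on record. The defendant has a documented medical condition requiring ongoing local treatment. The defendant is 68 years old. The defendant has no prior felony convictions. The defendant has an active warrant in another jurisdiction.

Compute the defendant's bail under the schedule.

Base amounts from the schedule: felony evading $65000; conspiracy $24000; felony DUI $87500.
Stacking rule: highest base plus 30% of each additional charge. Highest is felony DUI at $87500. Additional: $65000 × 30% = $19500; $24000 × 30% = $7200. Combined base = $87500 + $26700 = $114200.
Prior failure to appear (+20%): $114200 × 1.2 = $137040.
Documented medical condition requiring ongoing local treatment (−20%): $137040 × 0.8 = $109632.
Defendant has an active warrant in another jurisdiction (+15%): $109632 × 1.15 = $126076.80.
Age 65 or older (−10%): $126076.80 × 0.9 = $113469.12.
$113469.12 is within the $400000 maximum.
Rounded to the nearest dollar: $113469.

$113469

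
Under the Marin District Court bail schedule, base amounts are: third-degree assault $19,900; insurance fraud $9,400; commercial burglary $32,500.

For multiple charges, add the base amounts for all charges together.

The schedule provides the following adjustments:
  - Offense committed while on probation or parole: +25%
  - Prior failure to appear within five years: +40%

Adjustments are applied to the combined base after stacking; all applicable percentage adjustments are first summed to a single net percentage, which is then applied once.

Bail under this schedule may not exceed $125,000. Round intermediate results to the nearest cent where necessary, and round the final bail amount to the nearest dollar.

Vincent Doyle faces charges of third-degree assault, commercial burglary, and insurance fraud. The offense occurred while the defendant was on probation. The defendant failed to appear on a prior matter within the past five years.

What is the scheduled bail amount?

Base amounts from the schedule: third-degree assault $19,900; commercial burglary $32,500; insurance fraud $9,400.
Stacking rule: sum of all bases. $19,900 + $32,500 + $9,400 = $61,800.
Net percentage adjustment: +25% +40% = +65%. $61,800 × 1.65 = $101,970.
$101,970 is within the $125,000 maximum.

$101,970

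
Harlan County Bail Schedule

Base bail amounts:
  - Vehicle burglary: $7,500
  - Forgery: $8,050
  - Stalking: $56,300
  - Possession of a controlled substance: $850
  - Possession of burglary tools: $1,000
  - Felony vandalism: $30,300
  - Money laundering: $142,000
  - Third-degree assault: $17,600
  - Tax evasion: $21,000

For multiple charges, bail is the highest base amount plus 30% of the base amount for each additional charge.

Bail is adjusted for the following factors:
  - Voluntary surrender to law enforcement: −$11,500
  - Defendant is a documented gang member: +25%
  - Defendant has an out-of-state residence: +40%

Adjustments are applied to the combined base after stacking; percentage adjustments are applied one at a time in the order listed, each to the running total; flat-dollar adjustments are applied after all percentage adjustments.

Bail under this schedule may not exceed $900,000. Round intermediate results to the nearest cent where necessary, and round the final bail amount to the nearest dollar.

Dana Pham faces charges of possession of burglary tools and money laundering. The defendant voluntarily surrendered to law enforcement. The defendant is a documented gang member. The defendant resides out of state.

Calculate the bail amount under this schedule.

$237,525

Base amounts from the schedule: possession of burglary tools $1,000; money laundering $142,000.
Stacking rule: highest base plus 30% of each additional charge. Highest is money laundering at $142,000. Additional: $1,000 × 30% = $300. Combined base = $142,000 + $300 = $142,300.
Defendant is a documented gang member (+25%): $142,300 × 1.25 = $177,875.
Defendant has an out-of-state residence (+40%): $177,875 × 1.4 = $249,025.
Voluntary surrender to law enforcement (−$11,500 flat): $249,025 − $11,500 = $237,525.
$237,525 is within the $900,000 maximum.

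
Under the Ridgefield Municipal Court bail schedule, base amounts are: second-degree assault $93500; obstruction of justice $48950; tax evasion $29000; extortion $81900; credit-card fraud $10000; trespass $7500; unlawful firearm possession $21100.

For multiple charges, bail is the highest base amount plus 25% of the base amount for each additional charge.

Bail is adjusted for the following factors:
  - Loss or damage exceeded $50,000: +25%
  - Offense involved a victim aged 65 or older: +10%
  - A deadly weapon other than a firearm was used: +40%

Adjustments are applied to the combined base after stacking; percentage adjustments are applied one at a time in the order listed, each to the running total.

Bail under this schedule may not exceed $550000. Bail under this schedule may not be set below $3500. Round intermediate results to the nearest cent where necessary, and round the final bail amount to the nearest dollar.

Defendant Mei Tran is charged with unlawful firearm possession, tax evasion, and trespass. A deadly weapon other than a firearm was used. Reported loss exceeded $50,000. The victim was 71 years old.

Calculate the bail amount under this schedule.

$69589

Base amounts from the schedule: unlawful firearm possession $21100; tax evasion $29000; trespass $7500.
Stacking rule: highest base plus 25% of each additional charge. Highest is tax evasion at $29000. Additional: $21100 × 25% = $5275; $7500 × 25% = $1875. Combined base = $29000 + $7150 = $36150.
Loss or damage exceeded $50,000 (+25%): $36150 × 1.25 = $45187.50.
Offense involved a victim aged 65 or older (+10%): $45187.50 × 1.1 = $49706.25.
A deadly weapon other than a firearm was used (+40%): $49706.25 × 1.4 = $69588.75.
$69588.75 is within the $550000 maximum.
$69588.75 is at or above the $3500 minimum.
Rounded to the nearest dollar: $69589.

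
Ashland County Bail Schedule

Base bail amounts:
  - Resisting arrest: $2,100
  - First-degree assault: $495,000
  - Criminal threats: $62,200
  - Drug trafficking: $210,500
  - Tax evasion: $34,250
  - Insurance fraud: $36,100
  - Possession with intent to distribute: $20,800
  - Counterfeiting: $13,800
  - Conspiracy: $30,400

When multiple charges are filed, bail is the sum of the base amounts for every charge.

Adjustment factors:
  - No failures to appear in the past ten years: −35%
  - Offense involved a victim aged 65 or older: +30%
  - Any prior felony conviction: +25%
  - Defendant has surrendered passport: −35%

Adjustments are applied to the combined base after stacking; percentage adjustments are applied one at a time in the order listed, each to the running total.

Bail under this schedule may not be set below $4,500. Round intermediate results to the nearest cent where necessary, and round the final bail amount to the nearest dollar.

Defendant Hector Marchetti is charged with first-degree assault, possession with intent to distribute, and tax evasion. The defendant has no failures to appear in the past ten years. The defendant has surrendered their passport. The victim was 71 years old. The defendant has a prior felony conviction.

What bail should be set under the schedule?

$377,644

Base amounts from the schedule: first-degree assault $495,000; possession with intent to distribute $20,800; tax evasion $34,250.
Stacking rule: sum of all bases. $495,000 + $20,800 + $34,250 = $550,050.
No failures to appear in the past ten years (−35%): $550,050 × 0.65 = $357,532.50.
Offense involved a victim aged 65 or older (+30%): $357,532.50 × 1.3 = $464,792.25.
Any prior felony conviction (+25%): $464,792.25 × 1.25 = $580,990.31.
Defendant has surrendered passport (−35%): $580,990.31 × 0.65 = $377,643.70.
$377,643.70 is at or above the $4,500 minimum.
Rounded to the nearest dollar: $377,644.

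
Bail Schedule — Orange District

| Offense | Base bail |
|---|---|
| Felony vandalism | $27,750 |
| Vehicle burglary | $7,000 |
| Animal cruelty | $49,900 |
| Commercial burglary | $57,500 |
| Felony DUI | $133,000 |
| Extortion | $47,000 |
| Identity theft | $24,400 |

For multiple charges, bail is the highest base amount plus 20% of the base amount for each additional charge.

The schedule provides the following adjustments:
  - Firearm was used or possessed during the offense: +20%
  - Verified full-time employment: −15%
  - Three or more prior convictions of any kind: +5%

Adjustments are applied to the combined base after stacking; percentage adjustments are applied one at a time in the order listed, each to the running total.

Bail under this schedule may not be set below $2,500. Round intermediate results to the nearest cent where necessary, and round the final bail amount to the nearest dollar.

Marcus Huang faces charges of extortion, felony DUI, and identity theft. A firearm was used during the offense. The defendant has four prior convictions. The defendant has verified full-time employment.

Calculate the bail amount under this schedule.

$157,737

Base amounts from the schedule: extortion $47,000; felony DUI $133,000; identity theft $24,400.
Stacking rule: highest base plus 20% of each additional charge. Highest is felony DUI at $133,000. Additional: $47,000 × 20% = $9,400; $24,400 × 20% = $4,880. Combined base = $133,000 + $14,280 = $147,280.
Firearm was used or possessed during the offense (+20%): $147,280 × 1.2 = $176,736.
Verified full-time employment (−15%): $176,736 × 0.85 = $150,225.60.
Three or more prior convictions of any kind (+5%): $150,225.60 × 1.05 = $157,736.88.
$157,736.88 is at or above the $2,500 minimum.
Rounded to the nearest dollar: $157,737.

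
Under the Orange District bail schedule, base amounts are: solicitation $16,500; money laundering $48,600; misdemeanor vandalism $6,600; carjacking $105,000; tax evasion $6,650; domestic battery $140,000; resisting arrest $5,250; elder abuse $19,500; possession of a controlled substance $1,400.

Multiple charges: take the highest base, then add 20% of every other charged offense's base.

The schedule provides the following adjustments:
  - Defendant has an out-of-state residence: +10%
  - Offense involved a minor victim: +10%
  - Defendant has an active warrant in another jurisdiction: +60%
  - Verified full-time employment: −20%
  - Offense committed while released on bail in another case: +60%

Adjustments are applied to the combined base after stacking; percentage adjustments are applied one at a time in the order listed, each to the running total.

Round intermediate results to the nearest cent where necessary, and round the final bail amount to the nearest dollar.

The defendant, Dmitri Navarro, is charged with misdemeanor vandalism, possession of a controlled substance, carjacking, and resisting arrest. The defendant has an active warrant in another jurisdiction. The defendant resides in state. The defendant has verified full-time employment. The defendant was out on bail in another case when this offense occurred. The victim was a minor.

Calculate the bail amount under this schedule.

$242,514

Base amounts from the schedule: misdemeanor vandalism $6,600; possession of a controlled substance $1,400; carjacking $105,000; resisting arrest $5,250.
Stacking rule: highest base plus 20% of each additional charge. Highest is carjacking at $105,000. Additional: $6,600 × 20% = $1,320; $1,400 × 20% = $280; $5,250 × 20% = $1,050. Combined base = $105,000 + $2,650 = $107,650.
Offense involved a minor victim (+10%): $107,650 × 1.1 = $118,415.
Defendant has an active warrant in another jurisdiction (+60%): $118,415 × 1.6 = $189,464.
Verified full-time employment (−20%): $189,464 × 0.8 = $151,571.20.
Offense committed while released on bail in another case (+60%): $151,571.20 × 1.6 = $242,513.92.
Rounded to the nearest dollar: $242,514.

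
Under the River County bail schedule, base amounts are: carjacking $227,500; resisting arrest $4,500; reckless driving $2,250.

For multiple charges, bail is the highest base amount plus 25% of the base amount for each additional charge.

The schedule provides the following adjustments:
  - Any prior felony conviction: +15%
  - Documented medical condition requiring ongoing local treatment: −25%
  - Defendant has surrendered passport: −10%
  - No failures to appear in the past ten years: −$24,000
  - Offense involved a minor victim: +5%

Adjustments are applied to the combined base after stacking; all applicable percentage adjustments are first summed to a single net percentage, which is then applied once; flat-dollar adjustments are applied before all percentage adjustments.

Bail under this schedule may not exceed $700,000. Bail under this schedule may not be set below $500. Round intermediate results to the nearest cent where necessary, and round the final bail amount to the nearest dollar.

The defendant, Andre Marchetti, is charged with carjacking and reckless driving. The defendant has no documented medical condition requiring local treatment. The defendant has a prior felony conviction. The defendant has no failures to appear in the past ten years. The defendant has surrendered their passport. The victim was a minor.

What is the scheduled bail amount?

Base amounts from the schedule: carjacking $227,500; reckless driving $2,250.
Stacking rule: highest base plus 25% of each additional charge. Highest is carjacking at $227,500. Additional: $2,250 × 25% = $562.50. Combined base = $227,500 + $562.50 = $228,062.50.
No failures to appear in the past ten years (−$24,000 flat): $228,062.50 − $24,000 = $204,062.50.
Net percentage adjustment: +15% −10% +5% = +10%. $204,062.50 × 1.1 = $224,468.75.
$224,468.75 is within the $700,000 maximum.
$224,468.75 is at or above the $500 minimum.
Rounded to the nearest dollar: $224,469.

$224,469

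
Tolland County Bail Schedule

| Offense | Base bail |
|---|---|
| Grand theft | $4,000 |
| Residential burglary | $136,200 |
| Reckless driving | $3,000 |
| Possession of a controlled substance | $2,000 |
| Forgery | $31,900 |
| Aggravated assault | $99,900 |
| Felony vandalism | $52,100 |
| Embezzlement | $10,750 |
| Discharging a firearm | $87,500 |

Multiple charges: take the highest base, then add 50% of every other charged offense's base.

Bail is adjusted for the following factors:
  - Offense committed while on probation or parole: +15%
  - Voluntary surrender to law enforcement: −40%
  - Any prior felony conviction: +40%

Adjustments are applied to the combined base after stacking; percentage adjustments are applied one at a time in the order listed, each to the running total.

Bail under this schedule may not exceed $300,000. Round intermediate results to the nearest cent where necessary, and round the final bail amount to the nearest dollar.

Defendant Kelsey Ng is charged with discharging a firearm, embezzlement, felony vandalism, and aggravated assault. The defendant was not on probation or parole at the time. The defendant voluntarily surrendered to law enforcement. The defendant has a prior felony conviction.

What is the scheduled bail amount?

Base amounts from the schedule: discharging a firearm $87,500; embezzlement $10,750; felony vandalism $52,100; aggravated assault $99,900.
Stacking rule: highest base plus 50% of each additional charge. Highest is aggravated assault at $99,900. Additional: $87,500 × 50% = $43,750; $10,750 × 50% = $5,375; $52,100 × 50% = $26,050. Combined base = $99,900 + $75,175 = $175,075.
Voluntary surrender to law enforcement (−40%): $175,075 × 0.6 = $105,045.
Any prior felony conviction (+40%): $105,045 × 1.4 = $147,063.
$147,063 is within the $300,000 maximum.

$147,063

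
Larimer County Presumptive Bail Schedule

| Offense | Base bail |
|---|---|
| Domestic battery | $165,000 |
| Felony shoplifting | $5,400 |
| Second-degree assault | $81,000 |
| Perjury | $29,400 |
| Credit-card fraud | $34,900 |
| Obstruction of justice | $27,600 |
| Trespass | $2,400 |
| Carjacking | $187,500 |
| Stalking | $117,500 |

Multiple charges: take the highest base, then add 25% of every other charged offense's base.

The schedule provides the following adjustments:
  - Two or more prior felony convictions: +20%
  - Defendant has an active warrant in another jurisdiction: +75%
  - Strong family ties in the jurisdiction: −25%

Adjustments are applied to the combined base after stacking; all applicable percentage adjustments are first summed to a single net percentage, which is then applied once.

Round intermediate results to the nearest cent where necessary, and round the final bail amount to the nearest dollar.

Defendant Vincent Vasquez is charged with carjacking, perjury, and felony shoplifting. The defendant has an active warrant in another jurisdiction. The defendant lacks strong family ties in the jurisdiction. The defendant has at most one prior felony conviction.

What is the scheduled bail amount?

$343,350

Base amounts from the schedule: carjacking $187,500; perjury $29,400; felony shoplifting $5,400.
Stacking rule: highest base plus 25% of each additional charge. Highest is carjacking at $187,500. Additional: $29,400 × 25% = $7,350; $5,400 × 25% = $1,350. Combined base = $187,500 + $8,700 = $196,200.
Defendant has an active warrant in another jurisdiction (+75%): $196,200 × 1.75 = $343,350.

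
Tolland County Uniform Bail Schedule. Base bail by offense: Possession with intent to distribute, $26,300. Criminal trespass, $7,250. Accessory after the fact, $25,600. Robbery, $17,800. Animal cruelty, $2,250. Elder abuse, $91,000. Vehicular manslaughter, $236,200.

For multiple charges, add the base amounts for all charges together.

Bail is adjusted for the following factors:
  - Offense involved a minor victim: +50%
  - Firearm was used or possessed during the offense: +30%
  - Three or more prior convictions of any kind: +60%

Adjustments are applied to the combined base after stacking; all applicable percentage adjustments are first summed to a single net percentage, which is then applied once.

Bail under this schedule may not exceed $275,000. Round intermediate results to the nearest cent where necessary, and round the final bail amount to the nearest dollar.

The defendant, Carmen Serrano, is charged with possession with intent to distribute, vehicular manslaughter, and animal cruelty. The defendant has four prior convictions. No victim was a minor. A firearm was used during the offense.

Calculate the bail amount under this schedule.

$275,000

Base amounts from the schedule: possession with intent to distribute $26,300; vehicular manslaughter $236,200; animal cruelty $2,250.
Stacking rule: sum of all bases. $26,300 + $236,200 + $2,250 = $264,750.
Net percentage adjustment: +30% +60% = +90%. $264,750 × 1.9 = $503,025.
Result $503,025 exceeds the maximum of $275,000; bail is capped at $275,000.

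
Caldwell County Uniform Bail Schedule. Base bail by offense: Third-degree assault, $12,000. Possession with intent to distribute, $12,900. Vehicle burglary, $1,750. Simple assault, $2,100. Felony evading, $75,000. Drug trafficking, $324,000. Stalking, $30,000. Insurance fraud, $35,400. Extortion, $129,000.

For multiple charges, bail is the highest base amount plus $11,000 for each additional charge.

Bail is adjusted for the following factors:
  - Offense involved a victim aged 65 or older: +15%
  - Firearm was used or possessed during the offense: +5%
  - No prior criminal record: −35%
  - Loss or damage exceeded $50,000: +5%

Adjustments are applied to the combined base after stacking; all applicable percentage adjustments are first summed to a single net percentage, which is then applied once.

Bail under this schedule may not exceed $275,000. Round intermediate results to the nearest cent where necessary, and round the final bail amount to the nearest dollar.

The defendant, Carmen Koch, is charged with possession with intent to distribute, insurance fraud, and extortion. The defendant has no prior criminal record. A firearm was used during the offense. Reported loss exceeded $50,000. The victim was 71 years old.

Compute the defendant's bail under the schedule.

$135,900

Base amounts from the schedule: possession with intent to distribute $12,900; insurance fraud $35,400; extortion $129,000.
Stacking rule: highest base plus $11,000 per additional charge. Highest is extortion at $129,000; 2 additional charges → +$22,000. Combined base = $151,000.
Net percentage adjustment: +15% +5% −35% +5% = −10%. $151,000 × 0.9 = $135,900.
$135,900 is within the $275,000 maximum.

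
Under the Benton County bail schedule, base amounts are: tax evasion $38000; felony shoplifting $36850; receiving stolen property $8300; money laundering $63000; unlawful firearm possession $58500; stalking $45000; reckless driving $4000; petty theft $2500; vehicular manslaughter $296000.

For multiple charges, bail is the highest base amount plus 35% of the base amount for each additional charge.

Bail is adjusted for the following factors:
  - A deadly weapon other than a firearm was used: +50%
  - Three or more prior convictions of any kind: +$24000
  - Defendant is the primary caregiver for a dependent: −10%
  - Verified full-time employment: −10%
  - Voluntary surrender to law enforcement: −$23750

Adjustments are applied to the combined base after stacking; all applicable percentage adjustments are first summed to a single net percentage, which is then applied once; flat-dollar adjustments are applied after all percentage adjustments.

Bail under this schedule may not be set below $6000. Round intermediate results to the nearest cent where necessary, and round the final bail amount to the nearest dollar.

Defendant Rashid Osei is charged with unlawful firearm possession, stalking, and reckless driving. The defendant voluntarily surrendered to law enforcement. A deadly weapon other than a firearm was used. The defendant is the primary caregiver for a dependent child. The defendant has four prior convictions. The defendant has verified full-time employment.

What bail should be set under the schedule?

$98595

Base amounts from the schedule: unlawful firearm possession $58500; stalking $45000; reckless driving $4000.
Stacking rule: highest base plus 35% of each additional charge. Highest is unlawful firearm possession at $58500. Additional: $45000 × 35% = $15750; $4000 × 35% = $1400. Combined base = $58500 + $17150 = $75650.
Net percentage adjustment: +50% −10% −10% = +30%. $75650 × 1.3 = $98345.
Three or more prior convictions of any kind (+$24000 flat): $98345 + $24000 = $122345.
Voluntary surrender to law enforcement (−$23750 flat): $122345 − $23750 = $98595.
$98595 is at or above the $6000 minimum.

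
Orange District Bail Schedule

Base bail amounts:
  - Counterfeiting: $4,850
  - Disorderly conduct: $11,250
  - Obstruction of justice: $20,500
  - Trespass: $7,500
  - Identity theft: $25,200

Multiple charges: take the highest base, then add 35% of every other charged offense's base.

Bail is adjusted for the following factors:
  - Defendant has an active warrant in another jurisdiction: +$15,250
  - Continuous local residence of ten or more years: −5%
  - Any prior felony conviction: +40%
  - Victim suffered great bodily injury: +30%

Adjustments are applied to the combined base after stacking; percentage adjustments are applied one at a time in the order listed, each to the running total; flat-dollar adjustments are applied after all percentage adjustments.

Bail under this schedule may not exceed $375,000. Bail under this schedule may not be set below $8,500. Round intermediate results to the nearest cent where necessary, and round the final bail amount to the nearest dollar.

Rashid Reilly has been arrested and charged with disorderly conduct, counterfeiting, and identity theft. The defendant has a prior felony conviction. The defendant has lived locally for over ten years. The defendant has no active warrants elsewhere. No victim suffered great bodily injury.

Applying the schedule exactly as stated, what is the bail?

Base amounts from the schedule: disorderly conduct $11,250; counterfeiting $4,850; identity theft $25,200.
Stacking rule: highest base plus 35% of each additional charge. Highest is identity theft at $25,200. Additional: $11,250 × 35% = $3,937.50; $4,850 × 35% = $1,697.50. Combined base = $25,200 + $5,635 = $30,835.
Continuous local residence of ten or more years (−5%): $30,835 × 0.95 = $29,293.25.
Any prior felony conviction (+40%): $29,293.25 × 1.4 = $41,010.55.
$41,010.55 is within the $375,000 maximum.
$41,010.55 is at or above the $8,500 minimum.
Rounded to the nearest dollar: $41,011.

$41,011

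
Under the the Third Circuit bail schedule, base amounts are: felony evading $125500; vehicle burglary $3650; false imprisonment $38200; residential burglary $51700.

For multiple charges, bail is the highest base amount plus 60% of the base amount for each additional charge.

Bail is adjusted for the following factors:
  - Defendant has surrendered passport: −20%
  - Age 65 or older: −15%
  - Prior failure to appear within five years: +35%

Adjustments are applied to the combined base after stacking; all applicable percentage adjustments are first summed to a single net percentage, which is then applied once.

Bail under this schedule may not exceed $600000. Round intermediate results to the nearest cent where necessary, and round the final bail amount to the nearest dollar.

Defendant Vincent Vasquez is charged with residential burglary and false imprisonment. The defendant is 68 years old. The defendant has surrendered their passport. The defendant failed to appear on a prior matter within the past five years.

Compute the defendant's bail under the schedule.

$74620

Base amounts from the schedule: residential burglary $51700; false imprisonment $38200.
Stacking rule: highest base plus 60% of each additional charge. Highest is residential burglary at $51700. Additional: $38200 × 60% = $22920. Combined base = $51700 + $22920 = $74620.
Net percentage adjustment: −20% −15% +35% = +0%. $74620 × 1 = $74620.
$74620 is within the $600000 maximum.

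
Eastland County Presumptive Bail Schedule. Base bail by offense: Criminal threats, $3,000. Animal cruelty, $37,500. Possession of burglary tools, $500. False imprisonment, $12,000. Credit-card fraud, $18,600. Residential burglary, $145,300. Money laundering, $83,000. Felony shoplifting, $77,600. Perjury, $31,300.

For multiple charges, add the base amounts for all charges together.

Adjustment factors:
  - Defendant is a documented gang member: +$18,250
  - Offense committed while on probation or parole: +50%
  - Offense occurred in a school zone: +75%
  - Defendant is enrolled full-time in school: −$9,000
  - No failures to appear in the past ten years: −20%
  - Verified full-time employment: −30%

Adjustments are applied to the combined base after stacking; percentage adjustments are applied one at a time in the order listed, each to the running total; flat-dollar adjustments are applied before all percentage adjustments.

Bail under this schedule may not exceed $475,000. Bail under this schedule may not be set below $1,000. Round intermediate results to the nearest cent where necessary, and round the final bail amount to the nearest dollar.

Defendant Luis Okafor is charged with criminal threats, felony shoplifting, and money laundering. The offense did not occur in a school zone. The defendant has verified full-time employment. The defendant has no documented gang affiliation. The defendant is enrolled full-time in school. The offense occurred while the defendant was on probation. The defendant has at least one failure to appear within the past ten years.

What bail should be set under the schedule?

Base amounts from the schedule: criminal threats $3,000; felony shoplifting $77,600; money laundering $83,000.
Stacking rule: sum of all bases. $3,000 + $77,600 + $83,000 = $163,600.
Defendant is enrolled full-time in school (−$9,000 flat): $163,600 − $9,000 = $154,600.
Offense committed while on probation or parole (+50%): $154,600 × 1.5 = $231,900.
Verified full-time employment (−30%): $231,900 × 0.7 = $162,330.
$162,330 is within the $475,000 maximum.
$162,330 is at or above the $1,000 minimum.

$162,330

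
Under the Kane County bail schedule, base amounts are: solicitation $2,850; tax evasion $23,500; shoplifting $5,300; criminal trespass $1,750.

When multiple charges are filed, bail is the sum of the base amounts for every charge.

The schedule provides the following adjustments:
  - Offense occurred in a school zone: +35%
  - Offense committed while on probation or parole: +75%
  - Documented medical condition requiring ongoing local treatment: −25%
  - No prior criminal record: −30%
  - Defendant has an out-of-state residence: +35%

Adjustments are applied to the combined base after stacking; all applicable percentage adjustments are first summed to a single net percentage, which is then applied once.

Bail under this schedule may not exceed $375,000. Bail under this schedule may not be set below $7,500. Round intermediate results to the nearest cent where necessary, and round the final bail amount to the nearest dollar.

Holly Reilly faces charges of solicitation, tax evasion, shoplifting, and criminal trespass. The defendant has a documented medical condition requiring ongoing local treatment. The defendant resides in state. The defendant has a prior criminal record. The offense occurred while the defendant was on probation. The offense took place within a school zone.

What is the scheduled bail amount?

Base amounts from the schedule: solicitation $2,850; tax evasion $23,500; shoplifting $5,300; criminal trespass $1,750.
Stacking rule: sum of all bases. $2,850 + $23,500 + $5,300 + $1,750 = $33,400.
Net percentage adjustment: +35% +75% −25% = +85%. $33,400 × 1.85 = $61,790.
$61,790 is within the $375,000 maximum.
$61,790 is at or above the $7,500 minimum.

$61,790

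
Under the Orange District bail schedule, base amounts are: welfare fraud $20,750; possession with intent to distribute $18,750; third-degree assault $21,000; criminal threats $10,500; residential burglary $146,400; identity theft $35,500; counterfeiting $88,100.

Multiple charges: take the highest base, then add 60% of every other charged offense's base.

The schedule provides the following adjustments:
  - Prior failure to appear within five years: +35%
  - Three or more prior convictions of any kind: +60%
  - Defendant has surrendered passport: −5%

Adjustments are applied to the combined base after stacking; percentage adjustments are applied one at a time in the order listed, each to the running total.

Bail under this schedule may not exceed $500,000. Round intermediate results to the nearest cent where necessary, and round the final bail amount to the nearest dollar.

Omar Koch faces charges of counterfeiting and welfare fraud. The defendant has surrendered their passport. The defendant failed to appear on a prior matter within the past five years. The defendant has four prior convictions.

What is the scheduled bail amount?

Base amounts from the schedule: counterfeiting $88,100; welfare fraud $20,750.
Stacking rule: highest base plus 60% of each additional charge. Highest is counterfeiting at $88,100. Additional: $20,750 × 60% = $12,450. Combined base = $88,100 + $12,450 = $100,550.
Prior failure to appear within five years (+35%): $100,550 × 1.35 = $135,742.50.
Three or more prior convictions of any kind (+60%): $135,742.50 × 1.6 = $217,188.
Defendant has surrendered passport (−5%): $217,188 × 0.95 = $206,328.60.
$206,328.60 is within the $500,000 maximum.
Rounded to the nearest dollar: $206,329.

$206,329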